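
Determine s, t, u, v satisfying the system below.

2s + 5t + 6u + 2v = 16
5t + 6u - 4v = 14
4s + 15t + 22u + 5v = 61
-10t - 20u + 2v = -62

(4, -4, 5, -1)

Forward elimination on [A|b]:
R3 <- R3 - (2)*R1:  [  0   5  10   1  29 ]
R3 <- R3 - (1)*R2:  [  0   0   4   5  15 ]
R4 <- R4 - (-2)*R2:  [   0    0   -8   -6  -34 ]
R4 <- R4 - (-2)*R3:  [  0   0   0   4  -4 ]
Row echelon form:
[ 2  5  6   2  |  16 ]
[ 0  5  6  -4  |  14 ]
[ 0  0  4   5  |  15 ]
[ 0  0  0   4  |  -4 ]
Back-substitution:
v = (-4) / 4 = -1
u = (15 - (5)*(-1)) / 4 = 5
t = (14 - (6)*(5) - (-4)*(-1)) / 5 = -4
s = (16 - (5)*(-4) - (6)*(5) - (2)*(-1)) / 2 = 4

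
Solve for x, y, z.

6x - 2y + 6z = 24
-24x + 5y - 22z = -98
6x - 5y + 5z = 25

(5, 0, -1)

Forward elimination on [A|b]:
R2 <- R2 - (-4)*R1:  [  0  -3   2  -2 ]
R3 <- R3 - (1)*R1:  [  0  -3  -1   1 ]
R3 <- R3 - (1)*R2:  [  0   0  -3   3 ]
Row echelon form:
[ 6  -2   6  |  24 ]
[ 0  -3   2  |  -2 ]
[ 0   0  -3  |   3 ]
Back-substitution:
z = (3) / -3 = -1
y = (-2 - (2)*(-1)) / -3 = 0
x = (24 - (-2)*(0) - (6)*(-1)) / 6 = 5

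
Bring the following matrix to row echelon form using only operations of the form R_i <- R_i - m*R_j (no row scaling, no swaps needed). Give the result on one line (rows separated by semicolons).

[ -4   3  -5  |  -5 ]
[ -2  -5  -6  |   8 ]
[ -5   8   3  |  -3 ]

REF = [-4 3 -5 -5; 0 -13/2 -7/2 21/2; 0 0 181/26 263/26]

Forward elimination:
R2 <- R2 - (1/2)*R1:  [     0  -13/2   -7/2   21/2 ]
R3 <- R3 - (5/4)*R1:  [    0  17/4  37/4  13/4 ]
R3 <- R3 - (-17/26)*R2:  [      0       0  181/26  263/26 ]
Row echelon form:
[ -4      3      -5  |      -5 ]
[  0  -13/2    -7/2  |    21/2 ]
[  0      0  181/26  |  263/26 ]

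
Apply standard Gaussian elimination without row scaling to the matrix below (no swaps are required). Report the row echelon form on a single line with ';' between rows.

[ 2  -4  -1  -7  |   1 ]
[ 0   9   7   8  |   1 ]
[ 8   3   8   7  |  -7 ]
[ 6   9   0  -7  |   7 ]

Forward elimination:
R3 <- R3 - (4)*R1:  [   0   19   12   35  -11 ]
R4 <- R4 - (3)*R1:  [  0  21   3  14   4 ]
R3 <- R3 - (19/9)*R2:  [      0       0   -25/9   163/9  -118/9 ]
R4 <- R4 - (7/3)*R2:  [     0      0  -40/3  -14/3    5/3 ]
R4 <- R4 - (24/5)*R3:  [      0       0       0  -458/5   323/5 ]
Row echelon form:
[ 2  -4     -1      -7  |       1 ]
[ 0   9      7       8  |       1 ]
[ 0   0  -25/9   163/9  |  -118/9 ]
[ 0   0      0  -458/5  |   323/5 ]

REF = [2 -4 -1 -7 1; 0 9 7 8 1; 0 0 -25/9 163/9 -118/9; 0 0 0 -458/5 323/5]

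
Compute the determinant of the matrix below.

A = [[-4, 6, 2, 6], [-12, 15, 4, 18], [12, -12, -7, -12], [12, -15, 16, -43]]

Forward elimination:
R2 <- R2 - (3)*R1:  [  0  -3  -2   0 ]
R3 <- R3 - (-3)*R1:  [  0   6  -1   6 ]
R4 <- R4 - (-3)*R1:  [   0    3   22  -25 ]
R3 <- R3 - (-2)*R2:  [  0   0  -5   6 ]
R4 <- R4 - (-1)*R2:  [   0    0   20  -25 ]
R4 <- R4 - (-4)*R3:  [  0   0   0  -1 ]
Upper-triangular form:
[ -4   6   2   6 ]
[  0  -3  -2   0 ]
[  0   0  -5   6 ]
[  0   0   0  -1 ]
det(A) = (-1)^0 * (-4) * (-3) * (-5) * (-1) = 60  (0 row swaps -> sign +1)

det(A) = 60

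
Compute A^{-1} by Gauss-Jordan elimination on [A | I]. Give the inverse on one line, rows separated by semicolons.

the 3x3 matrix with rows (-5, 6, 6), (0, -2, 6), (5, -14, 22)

Gauss-Jordan on [A | I]:
R1 <- (1/-5)*R1:  [    1  -6/5  -6/5  |  -1/5     0     0 ]
R3 <- R3 - (5)*R1:  [  0  -8  28  |   1   0   1 ]
R2 <- (1/-2)*R2:  [    0     1    -3  |     0  -1/2     0 ]
R1 <- R1 - (-6/5)*R2:  [     1      0  -24/5  |   -1/5   -3/5      0 ]
R3 <- R3 - (-8)*R2:  [  0   0   4  |   1  -4   1 ]
R3 <- (1/4)*R3:  [   0    0    1  |  1/4   -1  1/4 ]
R1 <- R1 - (-24/5)*R3:  [     1      0      0  |      1  -27/5    6/5 ]
R2 <- R2 - (-3)*R3:  [    0     1     0  |   3/4  -7/2   3/4 ]
Right block of [I | A^{-1}] is the inverse:
[   1  -27/5  6/5 ]
[ 3/4   -7/2  3/4 ]
[ 1/4     -1  1/4 ]

inverse = [1 -27/5 6/5; 3/4 -7/2 3/4; 1/4 -1 1/4]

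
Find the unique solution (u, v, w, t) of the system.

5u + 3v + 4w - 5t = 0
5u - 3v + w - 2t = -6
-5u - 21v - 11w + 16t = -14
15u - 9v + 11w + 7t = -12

(-4, -2, 4, -2)

Forward elimination on [A|b]:
R2 <- R2 - (1)*R1:  [  0  -6  -3   3  -6 ]
R3 <- R3 - (-1)*R1:  [   0  -18   -7   11  -14 ]
R4 <- R4 - (3)*R1:  [   0  -18   -1   22  -12 ]
R3 <- R3 - (3)*R2:  [ 0  0  2  2  4 ]
R4 <- R4 - (3)*R2:  [  0   0   8  13   6 ]
R4 <- R4 - (4)*R3:  [   0    0    0    5  -10 ]
Row echelon form:
[ 5   3   4  -5  |    0 ]
[ 0  -6  -3   3  |   -6 ]
[ 0   0   2   2  |    4 ]
[ 0   0   0   5  |  -10 ]
Back-substitution:
t = (-10) / 5 = -2
w = (4 - (2)*(-2)) / 2 = 4
v = (-6 - (-3)*(4) - (3)*(-2)) / -6 = -2
u = (0 - (3)*(-2) - (4)*(4) - (-5)*(-2)) / 5 = -4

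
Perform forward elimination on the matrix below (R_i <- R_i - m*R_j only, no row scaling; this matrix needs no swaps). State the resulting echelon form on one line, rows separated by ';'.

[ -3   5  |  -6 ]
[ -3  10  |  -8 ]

REF = [-3 5 -6; 0 5 -2]

Forward elimination:
R2 <- R2 - (1)*R1:  [  0   5  -2 ]
Row echelon form:
[ -3  5  |  -6 ]
[  0  5  |  -2 ]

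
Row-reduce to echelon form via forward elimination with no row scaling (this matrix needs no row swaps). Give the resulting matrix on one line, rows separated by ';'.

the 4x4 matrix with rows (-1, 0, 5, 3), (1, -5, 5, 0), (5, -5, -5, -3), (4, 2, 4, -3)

Forward elimination:
R2 <- R2 - (-1)*R1:  [  0  -5  10   3 ]
R3 <- R3 - (-5)*R1:  [  0  -5  20  12 ]
R4 <- R4 - (-4)*R1:  [  0   2  24   9 ]
R3 <- R3 - (1)*R2:  [  0   0  10   9 ]
R4 <- R4 - (-2/5)*R2:  [    0     0    28  51/5 ]
R4 <- R4 - (14/5)*R3:  [   0    0    0  -15 ]
Row echelon form:
[ -1   0   5    3 ]
[  0  -5  10    3 ]
[  0   0  10    9 ]
[  0   0   0  -15 ]

REF = [-1 0 5 3; 0 -5 10 3; 0 0 10 9; 0 0 0 -15]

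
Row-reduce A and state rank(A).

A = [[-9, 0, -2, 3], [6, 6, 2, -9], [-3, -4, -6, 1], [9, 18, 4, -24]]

Row reduction:
R2 <- R2 - (-2/3)*R1:  [   0    6  2/3   -7 ]
R3 <- R3 - (1/3)*R1:  [     0     -4  -16/3      0 ]
R4 <- R4 - (-1)*R1:  [   0   18    2  -21 ]
R3 <- R3 - (-2/3)*R2:  [     0      0  -44/9  -14/3 ]
R4 <- R4 - (3)*R2:  [ 0  0  0  0 ]
Row echelon form:
[ -9  0     -2      3 ]
[  0  6    2/3     -7 ]
[  0  0  -44/9  -14/3 ]
[  0  0      0      0 ]
Nonzero rows / pivot columns: 3

rank(A) = 3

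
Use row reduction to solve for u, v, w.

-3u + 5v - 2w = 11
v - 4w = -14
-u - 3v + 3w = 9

(-3, 2, 4)

Forward elimination on [A|b]:
R3 <- R3 - (1/3)*R1:  [     0  -14/3   11/3   16/3 ]
R3 <- R3 - (-14/3)*R2:  [   0    0  -15  -60 ]
Row echelon form:
[ -3  5   -2  |   11 ]
[  0  1   -4  |  -14 ]
[  0  0  -15  |  -60 ]
Back-substitution:
w = (-60) / -15 = 4
v = (-14 - (-4)*(4)) / 1 = 2
u = (11 - (5)*(2) - (-2)*(4)) / -3 = -3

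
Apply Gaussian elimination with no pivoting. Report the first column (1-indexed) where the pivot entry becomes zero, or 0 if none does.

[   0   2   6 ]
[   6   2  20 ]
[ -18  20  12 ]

first zero-pivot column = 1

Naive forward elimination:
Pivot entry (1,1) is zero but row 2 has 6 in column 1 -> naive elimination stops; a row interchange (e.g. R1 <-> R2) would be required here.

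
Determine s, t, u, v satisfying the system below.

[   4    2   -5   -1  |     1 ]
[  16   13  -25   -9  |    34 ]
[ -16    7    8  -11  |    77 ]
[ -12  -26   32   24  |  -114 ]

(-5, 3, -3, 0)

Forward elimination on [A|b]:
R2 <- R2 - (4)*R1:  [  0   5  -5  -5  30 ]
R3 <- R3 - (-4)*R1:  [   0   15  -12  -15   81 ]
R4 <- R4 - (-3)*R1:  [    0   -20    17    21  -111 ]
R3 <- R3 - (3)*R2:  [  0   0   3   0  -9 ]
R4 <- R4 - (-4)*R2:  [  0   0  -3   1   9 ]
R4 <- R4 - (-1)*R3:  [ 0  0  0  1  0 ]
Row echelon form:
[ 4  2  -5  -1  |   1 ]
[ 0  5  -5  -5  |  30 ]
[ 0  0   3   0  |  -9 ]
[ 0  0   0   1  |   0 ]
Back-substitution:
v = (0) / 1 = 0
u = (-9) / 3 = -3
t = (30 - (-5)*(-3) - (-5)*(0)) / 5 = 3
s = (1 - (2)*(3) - (-5)*(-3) - (-1)*(0)) / 4 = -5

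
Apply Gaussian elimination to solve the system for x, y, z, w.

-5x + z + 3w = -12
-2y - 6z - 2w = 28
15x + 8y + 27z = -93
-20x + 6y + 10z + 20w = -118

(-1, -3, -2, -5)

Forward elimination on [A|b]:
R3 <- R3 - (-3)*R1:  [    0     8    30     9  -129 ]
R4 <- R4 - (4)*R1:  [   0    6    6    8  -70 ]
R3 <- R3 - (-4)*R2:  [   0    0    6    1  -17 ]
R4 <- R4 - (-3)*R2:  [   0    0  -12    2   14 ]
R4 <- R4 - (-2)*R3:  [   0    0    0    4  -20 ]
Row echelon form:
[ -5   0   1   3  |  -12 ]
[  0  -2  -6  -2  |   28 ]
[  0   0   6   1  |  -17 ]
[  0   0   0   4  |  -20 ]
Back-substitution:
w = (-20) / 4 = -5
z = (-17 - (1)*(-5)) / 6 = -2
y = (28 - (-6)*(-2) - (-2)*(-5)) / -2 = -3
x = (-12 - (1)*(-2) - (3)*(-5)) / -5 = -1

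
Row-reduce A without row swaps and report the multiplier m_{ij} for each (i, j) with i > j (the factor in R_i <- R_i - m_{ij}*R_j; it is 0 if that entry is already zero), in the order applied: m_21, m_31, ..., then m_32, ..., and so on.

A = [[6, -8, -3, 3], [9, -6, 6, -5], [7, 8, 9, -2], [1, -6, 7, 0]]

multipliers: 3/2, 7/6, 1/6, 26/9, -7/9, -94/107

Forward elimination:
R2 <- R2 - (3/2)*R1:  [     0      6   21/2  -19/2 ]
R3 <- R3 - (7/6)*R1:  [     0   52/3   25/2  -11/2 ]
R4 <- R4 - (1/6)*R1:  [     0  -14/3   15/2   -1/2 ]
R3 <- R3 - (26/9)*R2:  [      0       0  -107/6  395/18 ]
R4 <- R4 - (-7/9)*R2:  [     0      0   47/3  -71/9 ]
R4 <- R4 - (-94/107)*R3:  [        0         0         0  3656/321 ]
Multipliers (in order of application): m_{21} = 3/2, m_{31} = 7/6, m_{41} = 1/6, m_{32} = 26/9, m_{42} = -7/9, m_{43} = -94/107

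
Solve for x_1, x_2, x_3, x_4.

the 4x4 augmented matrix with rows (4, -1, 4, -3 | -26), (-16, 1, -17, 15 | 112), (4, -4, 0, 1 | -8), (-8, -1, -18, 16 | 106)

(-1, 2, -2, 4)

Forward elimination on [A|b]:
R2 <- R2 - (-4)*R1:  [  0  -3  -1   3   8 ]
R3 <- R3 - (1)*R1:  [  0  -3  -4   4  18 ]
R4 <- R4 - (-2)*R1:  [   0   -3  -10   10   54 ]
R3 <- R3 - (1)*R2:  [  0   0  -3   1  10 ]
R4 <- R4 - (1)*R2:  [  0   0  -9   7  46 ]
R4 <- R4 - (3)*R3:  [  0   0   0   4  16 ]
Row echelon form:
[ 4  -1   4  -3  |  -26 ]
[ 0  -3  -1   3  |    8 ]
[ 0   0  -3   1  |   10 ]
[ 0   0   0   4  |   16 ]
Back-substitution:
x_4 = (16) / 4 = 4
x_3 = (10 - (1)*(4)) / -3 = -2
x_2 = (8 - (-1)*(-2) - (3)*(4)) / -3 = 2
x_1 = (-26 - (-1)*(2) - (4)*(-2) - (-3)*(4)) / 4 = -1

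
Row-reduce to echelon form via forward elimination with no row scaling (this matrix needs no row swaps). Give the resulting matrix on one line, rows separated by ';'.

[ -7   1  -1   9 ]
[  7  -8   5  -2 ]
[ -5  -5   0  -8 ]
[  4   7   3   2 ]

REF = [-7 1 -1 9; 0 -7 4 7; 0 0 -125/49 -141/7; 0 0 0 -4828/125]

Forward elimination:
R2 <- R2 - (-1)*R1:  [  0  -7   4   7 ]
R3 <- R3 - (5/7)*R1:  [      0   -40/7     5/7  -101/7 ]
R4 <- R4 - (-4/7)*R1:  [    0  53/7  17/7  50/7 ]
R3 <- R3 - (40/49)*R2:  [       0        0  -125/49   -141/7 ]
R4 <- R4 - (-53/49)*R2:  [      0       0  331/49   103/7 ]
R4 <- R4 - (-331/125)*R3:  [         0          0          0  -4828/125 ]
Row echelon form:
[ -7   1       -1          9 ]
[  0  -7        4          7 ]
[  0   0  -125/49     -141/7 ]
[  0   0        0  -4828/125 ]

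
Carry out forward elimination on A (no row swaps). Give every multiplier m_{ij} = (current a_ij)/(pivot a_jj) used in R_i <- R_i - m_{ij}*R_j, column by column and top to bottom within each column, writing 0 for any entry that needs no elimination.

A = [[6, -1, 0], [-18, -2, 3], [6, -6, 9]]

Forward elimination:
R2 <- R2 - (-3)*R1:  [  0  -5   3 ]
R3 <- R3 - (1)*R1:  [  0  -5   9 ]
R3 <- R3 - (1)*R2:  [ 0  0  6 ]
Multipliers (in order of application): m_{21} = -3, m_{31} = 1, m_{32} = 1

multipliers: -3, 1, 1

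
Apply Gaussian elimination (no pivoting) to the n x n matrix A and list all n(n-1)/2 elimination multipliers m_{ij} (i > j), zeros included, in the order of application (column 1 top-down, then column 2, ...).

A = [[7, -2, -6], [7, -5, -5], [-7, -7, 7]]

multipliers: 1, -1, 3

Forward elimination:
R2 <- R2 - (1)*R1:  [  0  -3   1 ]
R3 <- R3 - (-1)*R1:  [  0  -9   1 ]
R3 <- R3 - (3)*R2:  [  0   0  -2 ]
Multipliers (in order of application): m_{21} = 1, m_{31} = -1, m_{32} = 3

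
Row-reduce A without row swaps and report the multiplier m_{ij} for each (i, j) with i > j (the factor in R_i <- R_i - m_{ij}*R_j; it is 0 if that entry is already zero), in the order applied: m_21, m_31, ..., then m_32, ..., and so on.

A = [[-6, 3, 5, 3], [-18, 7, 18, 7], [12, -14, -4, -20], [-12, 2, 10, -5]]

multipliers: 3, -2, 2, 4, 2, 1

Forward elimination:
R2 <- R2 - (3)*R1:  [  0  -2   3  -2 ]
R3 <- R3 - (-2)*R1:  [   0   -8    6  -14 ]
R4 <- R4 - (2)*R1:  [   0   -4    0  -11 ]
R3 <- R3 - (4)*R2:  [  0   0  -6  -6 ]
R4 <- R4 - (2)*R2:  [  0   0  -6  -7 ]
R4 <- R4 - (1)*R3:  [  0   0   0  -1 ]
Multipliers (in order of application): m_{21} = 3, m_{31} = -2, m_{41} = 2, m_{32} = 4, m_{42} = 2, m_{43} = 1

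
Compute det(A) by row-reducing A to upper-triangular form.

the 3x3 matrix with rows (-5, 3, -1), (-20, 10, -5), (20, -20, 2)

det(A) = 20

Forward elimination:
R2 <- R2 - (4)*R1:  [  0  -2  -1 ]
R3 <- R3 - (-4)*R1:  [  0  -8  -2 ]
R3 <- R3 - (4)*R2:  [ 0  0  2 ]
Upper-triangular form:
[ -5   3  -1 ]
[  0  -2  -1 ]
[  0   0   2 ]
det(A) = (-1)^0 * (-5) * (-2) * (2) = 20  (0 row swaps -> sign +1)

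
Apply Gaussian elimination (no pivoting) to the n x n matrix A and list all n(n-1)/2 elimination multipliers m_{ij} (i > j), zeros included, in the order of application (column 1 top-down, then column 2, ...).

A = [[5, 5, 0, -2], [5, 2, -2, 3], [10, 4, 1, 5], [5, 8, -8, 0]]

multipliers: 1, 2, 1, 2, -1, -2

Forward elimination:
R2 <- R2 - (1)*R1:  [  0  -3  -2   5 ]
R3 <- R3 - (2)*R1:  [  0  -6   1   9 ]
R4 <- R4 - (1)*R1:  [  0   3  -8   2 ]
R3 <- R3 - (2)*R2:  [  0   0   5  -1 ]
R4 <- R4 - (-1)*R2:  [   0    0  -10    7 ]
R4 <- R4 - (-2)*R3:  [ 0  0  0  5 ]
Multipliers (in order of application): m_{21} = 1, m_{31} = 2, m_{41} = 1, m_{32} = 2, m_{42} = -1, m_{43} = -2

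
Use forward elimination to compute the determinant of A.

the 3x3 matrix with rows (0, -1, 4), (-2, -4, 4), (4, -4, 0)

det(A) = 80

Forward elimination:
R1 <-> R2   (pivot in column 1 was zero)
[ -2  -4  4 ]
[  0  -1  4 ]
[  4  -4  0 ]
R3 <- R3 - (-2)*R1:  [   0  -12    8 ]
R3 <- R3 - (12)*R2:  [   0    0  -40 ]
Upper-triangular form:
[ -2  -4    4 ]
[  0  -1    4 ]
[  0   0  -40 ]
det(A) = (-1)^1 * (-2) * (-1) * (-40) = 80  (1 row swap -> sign -1)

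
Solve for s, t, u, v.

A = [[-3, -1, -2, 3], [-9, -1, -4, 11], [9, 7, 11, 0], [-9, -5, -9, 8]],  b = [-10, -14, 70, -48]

(1, 4, 3, 1)

Forward elimination on [A|b]:
R2 <- R2 - (3)*R1:  [  0   2   2   2  16 ]
R3 <- R3 - (-3)*R1:  [  0   4   5   9  40 ]
R4 <- R4 - (3)*R1:  [   0   -2   -3   -1  -18 ]
R3 <- R3 - (2)*R2:  [ 0  0  1  5  8 ]
R4 <- R4 - (-1)*R2:  [  0   0  -1   1  -2 ]
R4 <- R4 - (-1)*R3:  [ 0  0  0  6  6 ]
Row echelon form:
[ -3  -1  -2  3  |  -10 ]
[  0   2   2  2  |   16 ]
[  0   0   1  5  |    8 ]
[  0   0   0  6  |    6 ]
Back-substitution:
v = (6) / 6 = 1
u = (8 - (5)*(1)) / 1 = 3
t = (16 - (2)*(3) - (2)*(1)) / 2 = 4
s = (-10 - (-1)*(4) - (-2)*(3) - (3)*(1)) / -3 = 1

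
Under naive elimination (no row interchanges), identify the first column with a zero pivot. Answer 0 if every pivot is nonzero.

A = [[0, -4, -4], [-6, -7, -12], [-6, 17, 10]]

Naive forward elimination:
Pivot entry (1,1) is zero but row 2 has -6 in column 1 -> naive elimination stops; a row interchange (e.g. R1 <-> R2) would be required here.

first zero-pivot column = 1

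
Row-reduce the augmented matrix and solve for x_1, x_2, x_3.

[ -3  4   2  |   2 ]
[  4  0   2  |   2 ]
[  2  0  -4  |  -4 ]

Forward elimination on [A|b]:
R2 <- R2 - (-4/3)*R1:  [    0  16/3  14/3  14/3 ]
R3 <- R3 - (-2/3)*R1:  [    0   8/3  -8/3  -8/3 ]
R3 <- R3 - (1/2)*R2:  [  0   0  -5  -5 ]
Row echelon form:
[ -3     4     2  |     2 ]
[  0  16/3  14/3  |  14/3 ]
[  0     0    -5  |    -5 ]
Back-substitution:
x_3 = (-5) / -5 = 1
x_2 = (14/3 - (14/3)*(1)) / (16/3) = 0
x_1 = (2 - (4)*(0) - (2)*(1)) / -3 = 0

(0, 0, 1)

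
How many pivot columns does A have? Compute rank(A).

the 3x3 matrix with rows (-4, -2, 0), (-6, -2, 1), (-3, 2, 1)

Row reduction:
R2 <- R2 - (3/2)*R1:  [ 0  1  1 ]
R3 <- R3 - (3/4)*R1:  [   0  7/2    1 ]
R3 <- R3 - (7/2)*R2:  [    0     0  -5/2 ]
Row echelon form:
[ -4  -2     0 ]
[  0   1     1 ]
[  0   0  -5/2 ]
Nonzero rows / pivot columns: 3

rank(A) = 3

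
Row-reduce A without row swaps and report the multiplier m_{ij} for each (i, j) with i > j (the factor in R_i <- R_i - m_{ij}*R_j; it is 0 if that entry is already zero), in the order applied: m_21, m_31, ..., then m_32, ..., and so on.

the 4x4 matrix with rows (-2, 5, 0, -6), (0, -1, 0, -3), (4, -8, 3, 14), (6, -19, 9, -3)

multipliers: 0, -2, -3, -2, 4, 3

Forward elimination:
R2: entry in column 1 is already 0 -> m_{21} = 0 (no row operation needed)
R3 <- R3 - (-2)*R1:  [ 0  2  3  2 ]
R4 <- R4 - (-3)*R1:  [   0   -4    9  -21 ]
R3 <- R3 - (-2)*R2:  [  0   0   3  -4 ]
R4 <- R4 - (4)*R2:  [  0   0   9  -9 ]
R4 <- R4 - (3)*R3:  [ 0  0  0  3 ]
Multipliers (in order of application): m_{21} = 0, m_{31} = -2, m_{41} = -3, m_{32} = -2, m_{42} = 4, m_{43} = 3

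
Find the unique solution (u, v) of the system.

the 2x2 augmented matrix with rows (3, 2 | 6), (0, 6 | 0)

Forward elimination on [A|b]:
Row echelon form:
[ 3  2  |  6 ]
[ 0  6  |  0 ]
Back-substitution:
v = (0) / 6 = 0
u = (6 - (2)*(0)) / 3 = 2

(2, 0)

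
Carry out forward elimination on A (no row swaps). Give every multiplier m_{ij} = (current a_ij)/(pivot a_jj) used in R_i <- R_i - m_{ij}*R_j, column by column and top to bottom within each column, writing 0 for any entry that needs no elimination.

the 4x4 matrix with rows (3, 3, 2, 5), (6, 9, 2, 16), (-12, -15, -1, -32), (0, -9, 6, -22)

Forward elimination:
R2 <- R2 - (2)*R1:  [  0   3  -2   6 ]
R3 <- R3 - (-4)*R1:  [   0   -3    7  -12 ]
R4: entry in column 1 is already 0 -> m_{41} = 0 (no row operation needed)
R3 <- R3 - (-1)*R2:  [  0   0   5  -6 ]
R4 <- R4 - (-3)*R2:  [  0   0   0  -4 ]
R4: entry in column 3 is already 0 -> m_{43} = 0 (no row operation needed)
Multipliers (in order of application): m_{21} = 2, m_{31} = -4, m_{41} = 0, m_{32} = -1, m_{42} = -3, m_{43} = 0

multipliers: 2, -4, 0, -1, -3, 0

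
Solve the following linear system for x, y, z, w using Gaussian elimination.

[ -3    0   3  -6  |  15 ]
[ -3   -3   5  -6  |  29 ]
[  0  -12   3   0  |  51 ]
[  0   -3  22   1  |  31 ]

Forward elimination on [A|b]:
R2 <- R2 - (1)*R1:  [  0  -3   2   0  14 ]
R3 <- R3 - (4)*R2:  [  0   0  -5   0  -5 ]
R4 <- R4 - (1)*R2:  [  0   0  20   1  17 ]
R4 <- R4 - (-4)*R3:  [  0   0   0   1  -3 ]
Row echelon form:
[ -3   0   3  -6  |  15 ]
[  0  -3   2   0  |  14 ]
[  0   0  -5   0  |  -5 ]
[  0   0   0   1  |  -3 ]
Back-substitution:
w = (-3) / 1 = -3
z = (-5) / -5 = 1
y = (14 - (2)*(1)) / -3 = -4
x = (15 - (3)*(1) - (-6)*(-3)) / -3 = 2

(2, -4, 1, -3)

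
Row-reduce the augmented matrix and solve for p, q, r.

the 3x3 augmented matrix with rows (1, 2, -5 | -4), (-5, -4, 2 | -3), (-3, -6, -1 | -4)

(1, 0, 1)

Forward elimination on [A|b]:
R2 <- R2 - (-5)*R1:  [   0    6  -23  -23 ]
R3 <- R3 - (-3)*R1:  [   0    0  -16  -16 ]
Row echelon form:
[ 1  2   -5  |   -4 ]
[ 0  6  -23  |  -23 ]
[ 0  0  -16  |  -16 ]
Back-substitution:
r = (-16) / -16 = 1
q = (-23 - (-23)*(1)) / 6 = 0
p = (-4 - (2)*(0) - (-5)*(1)) / 1 = 1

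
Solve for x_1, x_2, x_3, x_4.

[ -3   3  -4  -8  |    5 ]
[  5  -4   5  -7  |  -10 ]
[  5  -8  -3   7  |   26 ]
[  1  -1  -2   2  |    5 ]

Forward elimination on [A|b]:
R2 <- R2 - (-5/3)*R1:  [     0      1   -5/3  -61/3   -5/3 ]
R3 <- R3 - (-5/3)*R1:  [     0     -3  -29/3  -19/3  103/3 ]
R4 <- R4 - (-1/3)*R1:  [     0      0  -10/3   -2/3   20/3 ]
R3 <- R3 - (-3)*R2:  [      0       0   -44/3  -202/3    88/3 ]
R4 <- R4 - (5/22)*R3:  [      0       0       0  161/11       0 ]
Row echelon form:
[ -3  3     -4      -8  |     5 ]
[  0  1   -5/3   -61/3  |  -5/3 ]
[  0  0  -44/3  -202/3  |  88/3 ]
[  0  0      0  161/11  |     0 ]
Back-substitution:
x_4 = (0) / (161/11) = 0
x_3 = (88/3 - (-202/3)*(0)) / (-44/3) = -2
x_2 = (-5/3 - (-5/3)*(-2) - (-61/3)*(0)) / 1 = -5
x_1 = (5 - (3)*(-5) - (-4)*(-2) - (-8)*(0)) / -3 = -4

(-4, -5, -2, 0)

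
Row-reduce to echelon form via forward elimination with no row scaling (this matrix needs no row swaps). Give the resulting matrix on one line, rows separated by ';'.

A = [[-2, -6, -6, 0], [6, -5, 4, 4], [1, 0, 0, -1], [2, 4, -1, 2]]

REF = [-2 -6 -6 0; 0 -23 -14 4; 0 0 -27/23 -35/23; 0 0 0 247/27]

Forward elimination:
R2 <- R2 - (-3)*R1:  [   0  -23  -14    4 ]
R3 <- R3 - (-1/2)*R1:  [  0  -3  -3  -1 ]
R4 <- R4 - (-1)*R1:  [  0  -2  -7   2 ]
R3 <- R3 - (3/23)*R2:  [      0       0  -27/23  -35/23 ]
R4 <- R4 - (2/23)*R2:  [       0        0  -133/23    38/23 ]
R4 <- R4 - (133/27)*R3:  [      0       0       0  247/27 ]
Row echelon form:
[ -2   -6      -6       0 ]
[  0  -23     -14       4 ]
[  0    0  -27/23  -35/23 ]
[  0    0       0  247/27 ]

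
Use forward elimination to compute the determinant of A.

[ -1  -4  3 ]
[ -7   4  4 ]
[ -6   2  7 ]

det(A) = -90

Forward elimination:
R2 <- R2 - (7)*R1:  [   0   32  -17 ]
R3 <- R3 - (6)*R1:  [   0   26  -11 ]
R3 <- R3 - (13/16)*R2:  [     0      0  45/16 ]
Upper-triangular form:
[ -1  -4      3 ]
[  0  32    -17 ]
[  0   0  45/16 ]
det(A) = (-1)^0 * (-1) * (32) * (45/16) = -90  (0 row swaps -> sign +1)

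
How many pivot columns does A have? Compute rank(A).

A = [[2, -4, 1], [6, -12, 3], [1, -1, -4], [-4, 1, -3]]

rank(A) = 3

Row reduction:
R2 <- R2 - (3)*R1:  [ 0  0  0 ]
R3 <- R3 - (1/2)*R1:  [    0     1  -9/2 ]
R4 <- R4 - (-2)*R1:  [  0  -7  -1 ]
R2 <-> R3   (pivot in column 2 was zero)
[ 2  -4     1 ]
[ 0   1  -9/2 ]
[ 0   0     0 ]
[ 0  -7    -1 ]
R4 <- R4 - (-7)*R2:  [     0      0  -65/2 ]
R3 <-> R4   (pivot in column 3 was zero)
[ 2  -4      1 ]
[ 0   1   -9/2 ]
[ 0   0  -65/2 ]
[ 0   0      0 ]
Row echelon form:
[ 2  -4      1 ]
[ 0   1   -9/2 ]
[ 0   0  -65/2 ]
[ 0   0      0 ]
Nonzero rows / pivot columns: 3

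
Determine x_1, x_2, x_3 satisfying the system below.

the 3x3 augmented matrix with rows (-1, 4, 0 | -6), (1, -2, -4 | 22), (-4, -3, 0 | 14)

Forward elimination on [A|b]:
R2 <- R2 - (-1)*R1:  [  0   2  -4  16 ]
R3 <- R3 - (4)*R1:  [   0  -19    0   38 ]
R3 <- R3 - (-19/2)*R2:  [   0    0  -38  190 ]
Row echelon form:
[ -1  4    0  |   -6 ]
[  0  2   -4  |   16 ]
[  0  0  -38  |  190 ]
Back-substitution:
x_3 = (190) / -38 = -5
x_2 = (16 - (-4)*(-5)) / 2 = -2
x_1 = (-6 - (4)*(-2)) / -1 = -2

(-2, -2, -5)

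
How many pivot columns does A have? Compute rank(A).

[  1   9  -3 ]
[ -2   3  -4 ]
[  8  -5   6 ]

Row reduction:
R2 <- R2 - (-2)*R1:  [   0   21  -10 ]
R3 <- R3 - (8)*R1:  [   0  -77   30 ]
R3 <- R3 - (-11/3)*R2:  [     0      0  -20/3 ]
Row echelon form:
[ 1   9     -3 ]
[ 0  21    -10 ]
[ 0   0  -20/3 ]
Nonzero rows / pivot columns: 3

rank(A) = 3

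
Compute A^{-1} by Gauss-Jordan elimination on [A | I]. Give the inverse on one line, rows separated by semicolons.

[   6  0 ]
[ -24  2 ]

inverse = [1/6 0; 2 1/2]

Gauss-Jordan on [A | I]:
R1 <- (1/6)*R1:  [   1    0  |  1/6    0 ]
R2 <- R2 - (-24)*R1:  [ 0  2  |  4  1 ]
R2 <- (1/2)*R2:  [   0    1  |    2  1/2 ]
Right block of [I | A^{-1}] is the inverse:
[ 1/6    0 ]
[   2  1/2 ]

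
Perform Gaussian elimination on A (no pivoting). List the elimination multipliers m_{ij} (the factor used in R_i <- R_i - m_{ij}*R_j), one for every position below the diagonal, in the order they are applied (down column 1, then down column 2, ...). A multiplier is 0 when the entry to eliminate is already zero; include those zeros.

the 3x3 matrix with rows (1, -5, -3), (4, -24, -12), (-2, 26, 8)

Forward elimination:
R2 <- R2 - (4)*R1:  [  0  -4   0 ]
R3 <- R3 - (-2)*R1:  [  0  16   2 ]
R3 <- R3 - (-4)*R2:  [ 0  0  2 ]
Multipliers (in order of application): m_{21} = 4, m_{31} = -2, m_{32} = -4

multipliers: 4, -2, -4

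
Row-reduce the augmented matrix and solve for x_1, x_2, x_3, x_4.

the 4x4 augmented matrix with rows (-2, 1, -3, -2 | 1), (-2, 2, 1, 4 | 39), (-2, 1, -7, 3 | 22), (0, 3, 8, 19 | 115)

(-5, 4, 1, 5)

Forward elimination on [A|b]:
R2 <- R2 - (1)*R1:  [  0   1   4   6  38 ]
R3 <- R3 - (1)*R1:  [  0   0  -4   5  21 ]
R4 <- R4 - (3)*R2:  [  0   0  -4   1   1 ]
R4 <- R4 - (1)*R3:  [   0    0    0   -4  -20 ]
Row echelon form:
[ -2  1  -3  -2  |    1 ]
[  0  1   4   6  |   38 ]
[  0  0  -4   5  |   21 ]
[  0  0   0  -4  |  -20 ]
Back-substitution:
x_4 = (-20) / -4 = 5
x_3 = (21 - (5)*(5)) / -4 = 1
x_2 = (38 - (4)*(1) - (6)*(5)) / 1 = 4
x_1 = (1 - (1)*(4) - (-3)*(1) - (-2)*(5)) / -2 = -5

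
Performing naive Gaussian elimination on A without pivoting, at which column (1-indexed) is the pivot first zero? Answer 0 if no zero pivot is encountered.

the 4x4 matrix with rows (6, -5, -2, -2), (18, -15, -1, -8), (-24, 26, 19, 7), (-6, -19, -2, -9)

first zero-pivot column = 2

Naive forward elimination:
R2 <- R2 - (3)*R1:  [  0   0   5  -2 ]
R3 <- R3 - (-4)*R1:  [  0   6  11  -1 ]
R4 <- R4 - (-1)*R1:  [   0  -24   -4  -11 ]
Matrix at this point:
[ 6   -5  -2   -2 ]
[ 0    0   5   -2 ]
[ 0    6  11   -1 ]
[ 0  -24  -4  -11 ]
Pivot entry (2,2) is zero but row 3 has 6 in column 2 -> naive elimination stops; a row interchange (e.g. R2 <-> R3) would be required here.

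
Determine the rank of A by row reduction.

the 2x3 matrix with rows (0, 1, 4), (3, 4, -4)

rank(A) = 2

Row reduction:
R1 <-> R2   (pivot in column 1 was zero)
[ 3  4  -4 ]
[ 0  1   4 ]
Row echelon form:
[ 3  4  -4 ]
[ 0  1   4 ]
Nonzero rows / pivot columns: 2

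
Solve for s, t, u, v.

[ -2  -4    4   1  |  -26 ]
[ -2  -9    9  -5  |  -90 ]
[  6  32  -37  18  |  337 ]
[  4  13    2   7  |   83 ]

(-1, 5, -3, 4)

Forward elimination on [A|b]:
R2 <- R2 - (1)*R1:  [   0   -5    5   -6  -64 ]
R3 <- R3 - (-3)*R1:  [   0   20  -25   21  259 ]
R4 <- R4 - (-2)*R1:  [  0   5  10   9  31 ]
R3 <- R3 - (-4)*R2:  [  0   0  -5  -3   3 ]
R4 <- R4 - (-1)*R2:  [   0    0   15    3  -33 ]
R4 <- R4 - (-3)*R3:  [   0    0    0   -6  -24 ]
Row echelon form:
[ -2  -4   4   1  |  -26 ]
[  0  -5   5  -6  |  -64 ]
[  0   0  -5  -3  |    3 ]
[  0   0   0  -6  |  -24 ]
Back-substitution:
v = (-24) / -6 = 4
u = (3 - (-3)*(4)) / -5 = -3
t = (-64 - (5)*(-3) - (-6)*(4)) / -5 = 5
s = (-26 - (-4)*(5) - (4)*(-3) - (1)*(4)) / -2 = -1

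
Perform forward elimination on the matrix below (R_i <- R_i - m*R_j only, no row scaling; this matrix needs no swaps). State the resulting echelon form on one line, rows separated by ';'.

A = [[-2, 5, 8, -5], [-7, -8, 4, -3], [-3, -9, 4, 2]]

Forward elimination:
R2 <- R2 - (7/2)*R1:  [     0  -51/2    -24   29/2 ]
R3 <- R3 - (3/2)*R1:  [     0  -33/2     -8   19/2 ]
R3 <- R3 - (11/17)*R2:  [      0       0  128/17    2/17 ]
Row echelon form:
[ -2      5       8    -5 ]
[  0  -51/2     -24  29/2 ]
[  0      0  128/17  2/17 ]

REF = [-2 5 8 -5; 0 -51/2 -24 29/2; 0 0 128/17 2/17]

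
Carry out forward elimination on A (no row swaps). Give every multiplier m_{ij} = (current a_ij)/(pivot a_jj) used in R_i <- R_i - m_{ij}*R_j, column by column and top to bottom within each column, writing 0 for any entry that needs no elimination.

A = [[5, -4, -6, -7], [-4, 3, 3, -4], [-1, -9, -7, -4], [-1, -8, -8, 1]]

multipliers: -4/5, -1/5, -1/5, 49, 44, 7/8

Forward elimination:
R2 <- R2 - (-4/5)*R1:  [     0   -1/5   -9/5  -48/5 ]
R3 <- R3 - (-1/5)*R1:  [     0  -49/5  -41/5  -27/5 ]
R4 <- R4 - (-1/5)*R1:  [     0  -44/5  -46/5   -2/5 ]
R3 <- R3 - (49)*R2:  [   0    0   80  465 ]
R4 <- R4 - (44)*R2:  [   0    0   70  422 ]
R4 <- R4 - (7/8)*R3:  [     0      0      0  121/8 ]
Multipliers (in order of application): m_{21} = -4/5, m_{31} = -1/5, m_{41} = -1/5, m_{32} = 49, m_{42} = 44, m_{43} = 7/8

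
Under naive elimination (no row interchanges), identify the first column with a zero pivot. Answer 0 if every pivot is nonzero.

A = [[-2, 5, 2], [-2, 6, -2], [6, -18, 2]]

first zero-pivot column = 0

Naive forward elimination:
R2 <- R2 - (1)*R1:  [  0   1  -4 ]
R3 <- R3 - (-3)*R1:  [  0  -3   8 ]
R3 <- R3 - (-3)*R2:  [  0   0  -4 ]
All pivots nonzero; naive elimination completes without hitting a zero pivot.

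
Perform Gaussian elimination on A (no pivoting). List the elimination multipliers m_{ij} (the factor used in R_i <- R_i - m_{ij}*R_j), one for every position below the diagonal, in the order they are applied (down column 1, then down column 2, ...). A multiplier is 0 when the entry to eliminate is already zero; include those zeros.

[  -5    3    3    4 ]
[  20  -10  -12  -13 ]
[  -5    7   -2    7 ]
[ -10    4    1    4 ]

multipliers: -4, 1, 2, 2, -1, 1

Forward elimination:
R2 <- R2 - (-4)*R1:  [ 0  2  0  3 ]
R3 <- R3 - (1)*R1:  [  0   4  -5   3 ]
R4 <- R4 - (2)*R1:  [  0  -2  -5  -4 ]
R3 <- R3 - (2)*R2:  [  0   0  -5  -3 ]
R4 <- R4 - (-1)*R2:  [  0   0  -5  -1 ]
R4 <- R4 - (1)*R3:  [ 0  0  0  2 ]
Multipliers (in order of application): m_{21} = -4, m_{31} = 1, m_{41} = 2, m_{32} = 2, m_{42} = -1, m_{43} = 1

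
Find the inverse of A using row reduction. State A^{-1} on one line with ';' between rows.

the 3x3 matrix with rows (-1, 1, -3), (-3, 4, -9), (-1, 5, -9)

inverse = [3/2 -1 1/2; -3 1 0; -11/6 2/3 -1/6]

Gauss-Jordan on [A | I]:
R1 <- (1/-1)*R1:  [  1  -1   3  |  -1   0   0 ]
R2 <- R2 - (-3)*R1:  [  0   1   0  |  -3   1   0 ]
R3 <- R3 - (-1)*R1:  [  0   4  -6  |  -1   0   1 ]
R1 <- R1 - (-1)*R2:  [  1   0   3  |  -4   1   0 ]
R3 <- R3 - (4)*R2:  [  0   0  -6  |  11  -4   1 ]
R3 <- (1/-6)*R3:  [     0      0      1  |  -11/6    2/3   -1/6 ]
R1 <- R1 - (3)*R3:  [   1    0    0  |  3/2   -1  1/2 ]
Right block of [I | A^{-1}] is the inverse:
[   3/2   -1   1/2 ]
[    -3    1     0 ]
[ -11/6  2/3  -1/6 ]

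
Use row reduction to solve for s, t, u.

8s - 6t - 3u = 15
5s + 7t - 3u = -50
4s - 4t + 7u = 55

(0, -5, 5)

Forward elimination on [A|b]:
R2 <- R2 - (5/8)*R1:  [      0    43/4    -9/8  -475/8 ]
R3 <- R3 - (1/2)*R1:  [    0    -1  17/2  95/2 ]
R3 <- R3 - (-4/43)*R2:  [       0        0   361/43  1805/43 ]
Row echelon form:
[ 8    -6      -3  |       15 ]
[ 0  43/4    -9/8  |   -475/8 ]
[ 0     0  361/43  |  1805/43 ]
Back-substitution:
u = (1805/43) / (361/43) = 5
t = (-475/8 - (-9/8)*(5)) / (43/4) = -5
s = (15 - (-6)*(-5) - (-3)*(5)) / 8 = 0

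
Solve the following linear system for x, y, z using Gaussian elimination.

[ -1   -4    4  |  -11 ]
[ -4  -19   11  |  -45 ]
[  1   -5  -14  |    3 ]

(-1, 2, -1)

Forward elimination on [A|b]:
R2 <- R2 - (4)*R1:  [  0  -3  -5  -1 ]
R3 <- R3 - (-1)*R1:  [   0   -9  -10   -8 ]
R3 <- R3 - (3)*R2:  [  0   0   5  -5 ]
Row echelon form:
[ -1  -4   4  |  -11 ]
[  0  -3  -5  |   -1 ]
[  0   0   5  |   -5 ]
Back-substitution:
z = (-5) / 5 = -1
y = (-1 - (-5)*(-1)) / -3 = 2
x = (-11 - (-4)*(2) - (4)*(-1)) / -1 = -1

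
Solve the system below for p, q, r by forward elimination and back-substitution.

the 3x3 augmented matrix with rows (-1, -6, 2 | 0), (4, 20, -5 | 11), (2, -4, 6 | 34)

(4, 1, 5)

Forward elimination on [A|b]:
R2 <- R2 - (-4)*R1:  [  0  -4   3  11 ]
R3 <- R3 - (-2)*R1:  [   0  -16   10   34 ]
R3 <- R3 - (4)*R2:  [   0    0   -2  -10 ]
Row echelon form:
[ -1  -6   2  |    0 ]
[  0  -4   3  |   11 ]
[  0   0  -2  |  -10 ]
Back-substitution:
r = (-10) / -2 = 5
q = (11 - (3)*(5)) / -4 = 1
p = (0 - (-6)*(1) - (2)*(5)) / -1 = 4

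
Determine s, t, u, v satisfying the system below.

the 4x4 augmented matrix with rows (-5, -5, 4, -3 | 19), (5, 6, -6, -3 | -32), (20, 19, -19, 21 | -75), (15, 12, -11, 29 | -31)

Forward elimination on [A|b]:
R2 <- R2 - (-1)*R1:  [   0    1   -2   -6  -13 ]
R3 <- R3 - (-4)*R1:  [  0  -1  -3   9   1 ]
R4 <- R4 - (-3)*R1:  [  0  -3   1  20  26 ]
R3 <- R3 - (-1)*R2:  [   0    0   -5    3  -12 ]
R4 <- R4 - (-3)*R2:  [   0    0   -5    2  -13 ]
R4 <- R4 - (1)*R3:  [  0   0   0  -1  -1 ]
Row echelon form:
[ -5  -5   4  -3  |   19 ]
[  0   1  -2  -6  |  -13 ]
[  0   0  -5   3  |  -12 ]
[  0   0   0  -1  |   -1 ]
Back-substitution:
v = (-1) / -1 = 1
u = (-12 - (3)*(1)) / -5 = 3
t = (-13 - (-2)*(3) - (-6)*(1)) / 1 = -1
s = (19 - (-5)*(-1) - (4)*(3) - (-3)*(1)) / -5 = -1

(-1, -1, 3, 1)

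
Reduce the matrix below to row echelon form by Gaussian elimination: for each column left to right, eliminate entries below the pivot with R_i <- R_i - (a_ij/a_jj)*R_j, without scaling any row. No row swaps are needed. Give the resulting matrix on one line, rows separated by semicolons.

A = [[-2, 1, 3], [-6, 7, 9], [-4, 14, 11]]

REF = [-2 1 3; 0 4 0; 0 0 5]

Forward elimination:
R2 <- R2 - (3)*R1:  [ 0  4  0 ]
R3 <- R3 - (2)*R1:  [  0  12   5 ]
R3 <- R3 - (3)*R2:  [ 0  0  5 ]
Row echelon form:
[ -2  1  3 ]
[  0  4  0 ]
[  0  0  5 ]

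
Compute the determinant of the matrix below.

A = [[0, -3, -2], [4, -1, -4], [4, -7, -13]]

Forward elimination:
R1 <-> R2   (pivot in column 1 was zero)
[ 4  -1   -4 ]
[ 0  -3   -2 ]
[ 4  -7  -13 ]
R3 <- R3 - (1)*R1:  [  0  -6  -9 ]
R3 <- R3 - (2)*R2:  [  0   0  -5 ]
Upper-triangular form:
[ 4  -1  -4 ]
[ 0  -3  -2 ]
[ 0   0  -5 ]
det(A) = (-1)^1 * (4) * (-3) * (-5) = -60  (1 row swap -> sign -1)

det(A) = -60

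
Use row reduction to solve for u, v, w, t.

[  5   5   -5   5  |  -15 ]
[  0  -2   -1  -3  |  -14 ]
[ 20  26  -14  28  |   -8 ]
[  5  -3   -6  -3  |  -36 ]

Forward elimination on [A|b]:
R3 <- R3 - (4)*R1:  [  0   6   6   8  52 ]
R4 <- R4 - (1)*R1:  [   0   -8   -1   -8  -21 ]
R3 <- R3 - (-3)*R2:  [  0   0   3  -1  10 ]
R4 <- R4 - (4)*R2:  [  0   0   3   4  35 ]
R4 <- R4 - (1)*R3:  [  0   0   0   5  25 ]
Row echelon form:
[ 5   5  -5   5  |  -15 ]
[ 0  -2  -1  -3  |  -14 ]
[ 0   0   3  -1  |   10 ]
[ 0   0   0   5  |   25 ]
Back-substitution:
t = (25) / 5 = 5
w = (10 - (-1)*(5)) / 3 = 5
v = (-14 - (-1)*(5) - (-3)*(5)) / -2 = -3
u = (-15 - (5)*(-3) - (-5)*(5) - (5)*(5)) / 5 = 0

(0, -3, 5, 5)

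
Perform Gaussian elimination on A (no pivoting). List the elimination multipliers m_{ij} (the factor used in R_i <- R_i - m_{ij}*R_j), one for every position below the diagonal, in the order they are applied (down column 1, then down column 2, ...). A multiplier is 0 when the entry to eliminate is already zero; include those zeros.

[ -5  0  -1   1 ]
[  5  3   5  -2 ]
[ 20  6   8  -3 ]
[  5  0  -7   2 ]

Forward elimination:
R2 <- R2 - (-1)*R1:  [  0   3   4  -1 ]
R3 <- R3 - (-4)*R1:  [ 0  6  4  1 ]
R4 <- R4 - (-1)*R1:  [  0   0  -8   3 ]
R3 <- R3 - (2)*R2:  [  0   0  -4   3 ]
R4: entry in column 2 is already 0 -> m_{42} = 0 (no row operation needed)
R4 <- R4 - (2)*R3:  [  0   0   0  -3 ]
Multipliers (in order of application): m_{21} = -1, m_{31} = -4, m_{41} = -1, m_{32} = 2, m_{42} = 0, m_{43} = 2

multipliers: -1, -4, -1, 2, 0, 2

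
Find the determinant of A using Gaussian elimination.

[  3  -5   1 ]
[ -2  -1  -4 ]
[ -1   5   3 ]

det(A) = -10

Forward elimination:
R2 <- R2 - (-2/3)*R1:  [     0  -13/3  -10/3 ]
R3 <- R3 - (-1/3)*R1:  [    0  10/3  10/3 ]
R3 <- R3 - (-10/13)*R2:  [     0      0  10/13 ]
Upper-triangular form:
[ 3     -5      1 ]
[ 0  -13/3  -10/3 ]
[ 0      0  10/13 ]
det(A) = (-1)^0 * (3) * (-13/3) * (10/13) = -10  (0 row swaps -> sign +1)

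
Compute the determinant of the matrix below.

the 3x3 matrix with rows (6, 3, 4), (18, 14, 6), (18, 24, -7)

det(A) = -30

Forward elimination:
R2 <- R2 - (3)*R1:  [  0   5  -6 ]
R3 <- R3 - (3)*R1:  [   0   15  -19 ]
R3 <- R3 - (3)*R2:  [  0   0  -1 ]
Upper-triangular form:
[ 6  3   4 ]
[ 0  5  -6 ]
[ 0  0  -1 ]
det(A) = (-1)^0 * (6) * (5) * (-1) = -30  (0 row swaps -> sign +1)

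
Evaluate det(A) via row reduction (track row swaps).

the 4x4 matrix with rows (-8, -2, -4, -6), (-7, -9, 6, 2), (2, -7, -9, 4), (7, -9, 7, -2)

det(A) = 17630

Forward elimination:
R2 <- R2 - (7/8)*R1:  [     0  -29/4   19/2   29/4 ]
R3 <- R3 - (-1/4)*R1:  [     0  -15/2    -10    5/2 ]
R4 <- R4 - (-7/8)*R1:  [     0  -43/4    7/2  -29/4 ]
R3 <- R3 - (30/29)*R2:  [       0        0  -575/29       -5 ]
R4 <- R4 - (43/29)*R2:  [       0        0  -307/29      -18 ]
R4 <- R4 - (307/575)*R3:  [         0          0          0  -1763/115 ]
Upper-triangular form:
[ -8     -2       -4         -6 ]
[  0  -29/4     19/2       29/4 ]
[  0      0  -575/29         -5 ]
[  0      0        0  -1763/115 ]
det(A) = (-1)^0 * (-8) * (-29/4) * (-575/29) * (-1763/115) = 17630  (0 row swaps -> sign +1)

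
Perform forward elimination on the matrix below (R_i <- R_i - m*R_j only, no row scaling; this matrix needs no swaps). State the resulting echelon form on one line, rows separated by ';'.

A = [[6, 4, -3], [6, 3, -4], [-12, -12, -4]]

REF = [6 4 -3; 0 -1 -1; 0 0 -6]

Forward elimination:
R2 <- R2 - (1)*R1:  [  0  -1  -1 ]
R3 <- R3 - (-2)*R1:  [   0   -4  -10 ]
R3 <- R3 - (4)*R2:  [  0   0  -6 ]
Row echelon form:
[ 6   4  -3 ]
[ 0  -1  -1 ]
[ 0   0  -6 ]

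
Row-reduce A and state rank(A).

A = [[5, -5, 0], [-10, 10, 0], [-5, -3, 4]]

Row reduction:
R2 <- R2 - (-2)*R1:  [ 0  0  0 ]
R3 <- R3 - (-1)*R1:  [  0  -8   4 ]
R2 <-> R3   (pivot in column 2 was zero)
[ 5  -5  0 ]
[ 0  -8  4 ]
[ 0   0  0 ]
Row echelon form:
[ 5  -5  0 ]
[ 0  -8  4 ]
[ 0   0  0 ]
Nonzero rows / pivot columns: 2

rank(A) = 2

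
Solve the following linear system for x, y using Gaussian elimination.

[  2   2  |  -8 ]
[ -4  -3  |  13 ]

(-1, -3)

Forward elimination on [A|b]:
R2 <- R2 - (-2)*R1:  [  0   1  -3 ]
Row echelon form:
[ 2  2  |  -8 ]
[ 0  1  |  -3 ]
Back-substitution:
y = (-3) / 1 = -3
x = (-8 - (2)*(-3)) / 2 = -1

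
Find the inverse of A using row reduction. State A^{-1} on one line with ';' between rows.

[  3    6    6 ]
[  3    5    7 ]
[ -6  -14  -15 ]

Gauss-Jordan on [A | I]:
R1 <- (1/3)*R1:  [   1    2    2  |  1/3    0    0 ]
R2 <- R2 - (3)*R1:  [  0  -1   1  |  -1   1   0 ]
R3 <- R3 - (-6)*R1:  [  0  -2  -3  |   2   0   1 ]
R2 <- (1/-1)*R2:  [  0   1  -1  |   1  -1   0 ]
R1 <- R1 - (2)*R2:  [    1     0     4  |  -5/3     2     0 ]
R3 <- R3 - (-2)*R2:  [  0   0  -5  |   4  -2   1 ]
R3 <- (1/-5)*R3:  [    0     0     1  |  -4/5   2/5  -1/5 ]
R1 <- R1 - (4)*R3:  [     1      0      0  |  23/15    2/5    4/5 ]
R2 <- R2 - (-1)*R3:  [    0     1     0  |   1/5  -3/5  -1/5 ]
Right block of [I | A^{-1}] is the inverse:
[ 23/15   2/5   4/5 ]
[   1/5  -3/5  -1/5 ]
[  -4/5   2/5  -1/5 ]

inverse = [23/15 2/5 4/5; 1/5 -3/5 -1/5; -4/5 2/5 -1/5]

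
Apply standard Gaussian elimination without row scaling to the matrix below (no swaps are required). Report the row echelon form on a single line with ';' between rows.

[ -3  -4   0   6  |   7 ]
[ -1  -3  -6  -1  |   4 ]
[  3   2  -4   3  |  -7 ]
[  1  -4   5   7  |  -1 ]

REF = [-3 -4 0 6 7; 0 -5/3 -6 -3 5/3; 0 0 16/5 63/5 -2; 0 0 0 -1227/16 89/8]

Forward elimination:
R2 <- R2 - (1/3)*R1:  [    0  -5/3    -6    -3   5/3 ]
R3 <- R3 - (-1)*R1:  [  0  -2  -4   9   0 ]
R4 <- R4 - (-1/3)*R1:  [     0  -16/3      5      9    4/3 ]
R3 <- R3 - (6/5)*R2:  [    0     0  16/5  63/5    -2 ]
R4 <- R4 - (16/5)*R2:  [     0      0  121/5   93/5     -4 ]
R4 <- R4 - (121/16)*R3:  [        0         0         0  -1227/16      89/8 ]
Row echelon form:
[ -3    -4     0         6  |     7 ]
[  0  -5/3    -6        -3  |   5/3 ]
[  0     0  16/5      63/5  |    -2 ]
[  0     0     0  -1227/16  |  89/8 ]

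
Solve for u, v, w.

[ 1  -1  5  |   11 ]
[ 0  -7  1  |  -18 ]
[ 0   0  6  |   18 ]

(-1, 3, 3)

Forward elimination on [A|b]:
Row echelon form:
[ 1  -1  5  |   11 ]
[ 0  -7  1  |  -18 ]
[ 0   0  6  |   18 ]
Back-substitution:
w = (18) / 6 = 3
v = (-18 - (1)*(3)) / -7 = 3
u = (11 - (-1)*(3) - (5)*(3)) / 1 = -1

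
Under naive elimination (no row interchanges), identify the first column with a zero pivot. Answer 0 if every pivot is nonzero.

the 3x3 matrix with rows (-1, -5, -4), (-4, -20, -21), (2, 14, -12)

first zero-pivot column = 2

Naive forward elimination:
R2 <- R2 - (4)*R1:  [  0   0  -5 ]
R3 <- R3 - (-2)*R1:  [   0    4  -20 ]
Matrix at this point:
[ -1  -5   -4 ]
[  0   0   -5 ]
[  0   4  -20 ]
Pivot entry (2,2) is zero but row 3 has 4 in column 2 -> naive elimination stops; a row interchange (e.g. R2 <-> R3) would be required here.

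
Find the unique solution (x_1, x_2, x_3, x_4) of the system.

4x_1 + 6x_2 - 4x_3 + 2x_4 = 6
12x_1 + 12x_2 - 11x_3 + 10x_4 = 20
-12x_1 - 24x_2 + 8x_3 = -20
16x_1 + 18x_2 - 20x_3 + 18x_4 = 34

Forward elimination on [A|b]:
R2 <- R2 - (3)*R1:  [  0  -6   1   4   2 ]
R3 <- R3 - (-3)*R1:  [  0  -6  -4   6  -2 ]
R4 <- R4 - (4)*R1:  [  0  -6  -4  10  10 ]
R3 <- R3 - (1)*R2:  [  0   0  -5   2  -4 ]
R4 <- R4 - (1)*R2:  [  0   0  -5   6   8 ]
R4 <- R4 - (1)*R3:  [  0   0   0   4  12 ]
Row echelon form:
[ 4   6  -4  2  |   6 ]
[ 0  -6   1  4  |   2 ]
[ 0   0  -5  2  |  -4 ]
[ 0   0   0  4  |  12 ]
Back-substitution:
x_4 = (12) / 4 = 3
x_3 = (-4 - (2)*(3)) / -5 = 2
x_2 = (2 - (1)*(2) - (4)*(3)) / -6 = 2
x_1 = (6 - (6)*(2) - (-4)*(2) - (2)*(3)) / 4 = -1

(-1, 2, 2, 3)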